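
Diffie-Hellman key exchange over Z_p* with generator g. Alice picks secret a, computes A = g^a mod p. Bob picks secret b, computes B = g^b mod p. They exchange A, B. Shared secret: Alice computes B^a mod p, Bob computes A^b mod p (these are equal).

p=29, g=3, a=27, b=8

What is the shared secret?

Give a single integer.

A = 3^27 mod 29  (bits of 27 = 11011)
  bit 0 = 1: r = r^2 * 3 mod 29 = 1^2 * 3 = 1*3 = 3
  bit 1 = 1: r = r^2 * 3 mod 29 = 3^2 * 3 = 9*3 = 27
  bit 2 = 0: r = r^2 mod 29 = 27^2 = 4
  bit 3 = 1: r = r^2 * 3 mod 29 = 4^2 * 3 = 16*3 = 19
  bit 4 = 1: r = r^2 * 3 mod 29 = 19^2 * 3 = 13*3 = 10
  -> A = 10
B = 3^8 mod 29  (bits of 8 = 1000)
  bit 0 = 1: r = r^2 * 3 mod 29 = 1^2 * 3 = 1*3 = 3
  bit 1 = 0: r = r^2 mod 29 = 3^2 = 9
  bit 2 = 0: r = r^2 mod 29 = 9^2 = 23
  bit 3 = 0: r = r^2 mod 29 = 23^2 = 7
  -> B = 7
s = B^a = 7^27 mod 29  (bits of 27 = 11011)
  bit 0 = 1: r = r^2 * 7 mod 29 = 1^2 * 7 = 1*7 = 7
  bit 1 = 1: r = r^2 * 7 mod 29 = 7^2 * 7 = 20*7 = 24
  bit 2 = 0: r = r^2 mod 29 = 24^2 = 25
  bit 3 = 1: r = r^2 * 7 mod 29 = 25^2 * 7 = 16*7 = 25
  bit 4 = 1: r = r^2 * 7 mod 29 = 25^2 * 7 = 16*7 = 25
  -> s = B^a = 25

Answer: 25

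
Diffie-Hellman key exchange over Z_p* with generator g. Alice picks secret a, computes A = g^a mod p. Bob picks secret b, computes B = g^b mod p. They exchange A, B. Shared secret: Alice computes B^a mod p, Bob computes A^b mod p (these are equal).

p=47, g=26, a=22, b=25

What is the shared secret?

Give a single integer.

A = 26^22 mod 47  (bits of 22 = 10110)
  bit 0 = 1: r = r^2 * 26 mod 47 = 1^2 * 26 = 1*26 = 26
  bit 1 = 0: r = r^2 mod 47 = 26^2 = 18
  bit 2 = 1: r = r^2 * 26 mod 47 = 18^2 * 26 = 42*26 = 11
  bit 3 = 1: r = r^2 * 26 mod 47 = 11^2 * 26 = 27*26 = 44
  bit 4 = 0: r = r^2 mod 47 = 44^2 = 9
  -> A = 9
B = 26^25 mod 47  (bits of 25 = 11001)
  bit 0 = 1: r = r^2 * 26 mod 47 = 1^2 * 26 = 1*26 = 26
  bit 1 = 1: r = r^2 * 26 mod 47 = 26^2 * 26 = 18*26 = 45
  bit 2 = 0: r = r^2 mod 47 = 45^2 = 4
  bit 3 = 0: r = r^2 mod 47 = 4^2 = 16
  bit 4 = 1: r = r^2 * 26 mod 47 = 16^2 * 26 = 21*26 = 29
  -> B = 29
s = B^a = 29^22 mod 47  (bits of 22 = 10110)
  bit 0 = 1: r = r^2 * 29 mod 47 = 1^2 * 29 = 1*29 = 29
  bit 1 = 0: r = r^2 mod 47 = 29^2 = 42
  bit 2 = 1: r = r^2 * 29 mod 47 = 42^2 * 29 = 25*29 = 20
  bit 3 = 1: r = r^2 * 29 mod 47 = 20^2 * 29 = 24*29 = 38
  bit 4 = 0: r = r^2 mod 47 = 38^2 = 34
  -> s = B^a = 34

Answer: 34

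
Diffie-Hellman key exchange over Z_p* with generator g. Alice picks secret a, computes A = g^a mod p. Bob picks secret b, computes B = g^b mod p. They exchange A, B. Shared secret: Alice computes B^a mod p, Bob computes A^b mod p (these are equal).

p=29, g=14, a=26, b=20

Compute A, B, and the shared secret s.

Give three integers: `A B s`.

Answer: 4 24 7

Derivation:
A = 14^26 mod 29  (bits of 26 = 11010)
  bit 0 = 1: r = r^2 * 14 mod 29 = 1^2 * 14 = 1*14 = 14
  bit 1 = 1: r = r^2 * 14 mod 29 = 14^2 * 14 = 22*14 = 18
  bit 2 = 0: r = r^2 mod 29 = 18^2 = 5
  bit 3 = 1: r = r^2 * 14 mod 29 = 5^2 * 14 = 25*14 = 2
  bit 4 = 0: r = r^2 mod 29 = 2^2 = 4
  -> A = 4
B = 14^20 mod 29  (bits of 20 = 10100)
  bit 0 = 1: r = r^2 * 14 mod 29 = 1^2 * 14 = 1*14 = 14
  bit 1 = 0: r = r^2 mod 29 = 14^2 = 22
  bit 2 = 1: r = r^2 * 14 mod 29 = 22^2 * 14 = 20*14 = 19
  bit 3 = 0: r = r^2 mod 29 = 19^2 = 13
  bit 4 = 0: r = r^2 mod 29 = 13^2 = 24
  -> B = 24
s = B^a = 24^26 mod 29  (bits of 26 = 11010)
  bit 0 = 1: r = r^2 * 24 mod 29 = 1^2 * 24 = 1*24 = 24
  bit 1 = 1: r = r^2 * 24 mod 29 = 24^2 * 24 = 25*24 = 20
  bit 2 = 0: r = r^2 mod 29 = 20^2 = 23
  bit 3 = 1: r = r^2 * 24 mod 29 = 23^2 * 24 = 7*24 = 23
  bit 4 = 0: r = r^2 mod 29 = 23^2 = 7
  -> s = B^a = 7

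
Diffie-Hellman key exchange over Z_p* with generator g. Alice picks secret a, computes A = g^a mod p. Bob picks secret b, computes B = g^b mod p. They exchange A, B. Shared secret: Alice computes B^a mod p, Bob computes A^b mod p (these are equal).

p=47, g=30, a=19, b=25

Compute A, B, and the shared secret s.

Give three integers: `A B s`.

Answer: 23 40 35

Derivation:
A = 30^19 mod 47  (bits of 19 = 10011)
  bit 0 = 1: r = r^2 * 30 mod 47 = 1^2 * 30 = 1*30 = 30
  bit 1 = 0: r = r^2 mod 47 = 30^2 = 7
  bit 2 = 0: r = r^2 mod 47 = 7^2 = 2
  bit 3 = 1: r = r^2 * 30 mod 47 = 2^2 * 30 = 4*30 = 26
  bit 4 = 1: r = r^2 * 30 mod 47 = 26^2 * 30 = 18*30 = 23
  -> A = 23
B = 30^25 mod 47  (bits of 25 = 11001)
  bit 0 = 1: r = r^2 * 30 mod 47 = 1^2 * 30 = 1*30 = 30
  bit 1 = 1: r = r^2 * 30 mod 47 = 30^2 * 30 = 7*30 = 22
  bit 2 = 0: r = r^2 mod 47 = 22^2 = 14
  bit 3 = 0: r = r^2 mod 47 = 14^2 = 8
  bit 4 = 1: r = r^2 * 30 mod 47 = 8^2 * 30 = 17*30 = 40
  -> B = 40
s = B^a = 40^19 mod 47  (bits of 19 = 10011)
  bit 0 = 1: r = r^2 * 40 mod 47 = 1^2 * 40 = 1*40 = 40
  bit 1 = 0: r = r^2 mod 47 = 40^2 = 2
  bit 2 = 0: r = r^2 mod 47 = 2^2 = 4
  bit 3 = 1: r = r^2 * 40 mod 47 = 4^2 * 40 = 16*40 = 29
  bit 4 = 1: r = r^2 * 40 mod 47 = 29^2 * 40 = 42*40 = 35
  -> s = B^a = 35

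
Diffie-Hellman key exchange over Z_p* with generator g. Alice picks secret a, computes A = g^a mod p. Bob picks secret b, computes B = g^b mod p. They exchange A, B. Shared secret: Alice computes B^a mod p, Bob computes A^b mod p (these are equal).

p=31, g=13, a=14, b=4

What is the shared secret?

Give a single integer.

Answer: 28

Derivation:
A = 13^14 mod 31  (bits of 14 = 1110)
  bit 0 = 1: r = r^2 * 13 mod 31 = 1^2 * 13 = 1*13 = 13
  bit 1 = 1: r = r^2 * 13 mod 31 = 13^2 * 13 = 14*13 = 27
  bit 2 = 1: r = r^2 * 13 mod 31 = 27^2 * 13 = 16*13 = 22
  bit 3 = 0: r = r^2 mod 31 = 22^2 = 19
  -> A = 19
B = 13^4 mod 31  (bits of 4 = 100)
  bit 0 = 1: r = r^2 * 13 mod 31 = 1^2 * 13 = 1*13 = 13
  bit 1 = 0: r = r^2 mod 31 = 13^2 = 14
  bit 2 = 0: r = r^2 mod 31 = 14^2 = 10
  -> B = 10
s = B^a = 10^14 mod 31  (bits of 14 = 1110)
  bit 0 = 1: r = r^2 * 10 mod 31 = 1^2 * 10 = 1*10 = 10
  bit 1 = 1: r = r^2 * 10 mod 31 = 10^2 * 10 = 7*10 = 8
  bit 2 = 1: r = r^2 * 10 mod 31 = 8^2 * 10 = 2*10 = 20
  bit 3 = 0: r = r^2 mod 31 = 20^2 = 28
  -> s = B^a = 28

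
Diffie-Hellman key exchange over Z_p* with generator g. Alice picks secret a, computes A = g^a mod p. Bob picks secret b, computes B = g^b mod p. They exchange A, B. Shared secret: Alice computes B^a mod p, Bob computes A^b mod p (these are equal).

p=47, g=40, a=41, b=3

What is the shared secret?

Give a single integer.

A = 40^41 mod 47  (bits of 41 = 101001)
  bit 0 = 1: r = r^2 * 40 mod 47 = 1^2 * 40 = 1*40 = 40
  bit 1 = 0: r = r^2 mod 47 = 40^2 = 2
  bit 2 = 1: r = r^2 * 40 mod 47 = 2^2 * 40 = 4*40 = 19
  bit 3 = 0: r = r^2 mod 47 = 19^2 = 32
  bit 4 = 0: r = r^2 mod 47 = 32^2 = 37
  bit 5 = 1: r = r^2 * 40 mod 47 = 37^2 * 40 = 6*40 = 5
  -> A = 5
B = 40^3 mod 47  (bits of 3 = 11)
  bit 0 = 1: r = r^2 * 40 mod 47 = 1^2 * 40 = 1*40 = 40
  bit 1 = 1: r = r^2 * 40 mod 47 = 40^2 * 40 = 2*40 = 33
  -> B = 33
s = B^a = 33^41 mod 47  (bits of 41 = 101001)
  bit 0 = 1: r = r^2 * 33 mod 47 = 1^2 * 33 = 1*33 = 33
  bit 1 = 0: r = r^2 mod 47 = 33^2 = 8
  bit 2 = 1: r = r^2 * 33 mod 47 = 8^2 * 33 = 17*33 = 44
  bit 3 = 0: r = r^2 mod 47 = 44^2 = 9
  bit 4 = 0: r = r^2 mod 47 = 9^2 = 34
  bit 5 = 1: r = r^2 * 33 mod 47 = 34^2 * 33 = 28*33 = 31
  -> s = B^a = 31

Answer: 31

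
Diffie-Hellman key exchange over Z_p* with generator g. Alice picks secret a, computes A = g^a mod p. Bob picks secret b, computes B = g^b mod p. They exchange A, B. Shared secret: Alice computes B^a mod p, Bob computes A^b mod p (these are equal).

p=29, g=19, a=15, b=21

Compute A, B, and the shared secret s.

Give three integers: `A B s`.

Answer: 10 17 12

Derivation:
A = 19^15 mod 29  (bits of 15 = 1111)
  bit 0 = 1: r = r^2 * 19 mod 29 = 1^2 * 19 = 1*19 = 19
  bit 1 = 1: r = r^2 * 19 mod 29 = 19^2 * 19 = 13*19 = 15
  bit 2 = 1: r = r^2 * 19 mod 29 = 15^2 * 19 = 22*19 = 12
  bit 3 = 1: r = r^2 * 19 mod 29 = 12^2 * 19 = 28*19 = 10
  -> A = 10
B = 19^21 mod 29  (bits of 21 = 10101)
  bit 0 = 1: r = r^2 * 19 mod 29 = 1^2 * 19 = 1*19 = 19
  bit 1 = 0: r = r^2 mod 29 = 19^2 = 13
  bit 2 = 1: r = r^2 * 19 mod 29 = 13^2 * 19 = 24*19 = 21
  bit 3 = 0: r = r^2 mod 29 = 21^2 = 6
  bit 4 = 1: r = r^2 * 19 mod 29 = 6^2 * 19 = 7*19 = 17
  -> B = 17
s = B^a = 17^15 mod 29  (bits of 15 = 1111)
  bit 0 = 1: r = r^2 * 17 mod 29 = 1^2 * 17 = 1*17 = 17
  bit 1 = 1: r = r^2 * 17 mod 29 = 17^2 * 17 = 28*17 = 12
  bit 2 = 1: r = r^2 * 17 mod 29 = 12^2 * 17 = 28*17 = 12
  bit 3 = 1: r = r^2 * 17 mod 29 = 12^2 * 17 = 28*17 = 12
  -> s = B^a = 12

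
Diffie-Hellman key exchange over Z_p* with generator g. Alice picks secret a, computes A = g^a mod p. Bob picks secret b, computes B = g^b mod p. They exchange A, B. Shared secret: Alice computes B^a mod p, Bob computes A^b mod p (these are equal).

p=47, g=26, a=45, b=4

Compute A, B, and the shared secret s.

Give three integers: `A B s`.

Answer: 38 42 28

Derivation:
A = 26^45 mod 47  (bits of 45 = 101101)
  bit 0 = 1: r = r^2 * 26 mod 47 = 1^2 * 26 = 1*26 = 26
  bit 1 = 0: r = r^2 mod 47 = 26^2 = 18
  bit 2 = 1: r = r^2 * 26 mod 47 = 18^2 * 26 = 42*26 = 11
  bit 3 = 1: r = r^2 * 26 mod 47 = 11^2 * 26 = 27*26 = 44
  bit 4 = 0: r = r^2 mod 47 = 44^2 = 9
  bit 5 = 1: r = r^2 * 26 mod 47 = 9^2 * 26 = 34*26 = 38
  -> A = 38
B = 26^4 mod 47  (bits of 4 = 100)
  bit 0 = 1: r = r^2 * 26 mod 47 = 1^2 * 26 = 1*26 = 26
  bit 1 = 0: r = r^2 mod 47 = 26^2 = 18
  bit 2 = 0: r = r^2 mod 47 = 18^2 = 42
  -> B = 42
s = B^a = 42^45 mod 47  (bits of 45 = 101101)
  bit 0 = 1: r = r^2 * 42 mod 47 = 1^2 * 42 = 1*42 = 42
  bit 1 = 0: r = r^2 mod 47 = 42^2 = 25
  bit 2 = 1: r = r^2 * 42 mod 47 = 25^2 * 42 = 14*42 = 24
  bit 3 = 1: r = r^2 * 42 mod 47 = 24^2 * 42 = 12*42 = 34
  bit 4 = 0: r = r^2 mod 47 = 34^2 = 28
  bit 5 = 1: r = r^2 * 42 mod 47 = 28^2 * 42 = 32*42 = 28
  -> s = B^a = 28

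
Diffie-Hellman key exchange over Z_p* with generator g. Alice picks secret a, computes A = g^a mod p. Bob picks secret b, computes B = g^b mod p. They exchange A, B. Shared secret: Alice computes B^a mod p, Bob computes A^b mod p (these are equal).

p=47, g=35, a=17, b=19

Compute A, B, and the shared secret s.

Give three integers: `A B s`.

A = 35^17 mod 47  (bits of 17 = 10001)
  bit 0 = 1: r = r^2 * 35 mod 47 = 1^2 * 35 = 1*35 = 35
  bit 1 = 0: r = r^2 mod 47 = 35^2 = 3
  bit 2 = 0: r = r^2 mod 47 = 3^2 = 9
  bit 3 = 0: r = r^2 mod 47 = 9^2 = 34
  bit 4 = 1: r = r^2 * 35 mod 47 = 34^2 * 35 = 28*35 = 40
  -> A = 40
B = 35^19 mod 47  (bits of 19 = 10011)
  bit 0 = 1: r = r^2 * 35 mod 47 = 1^2 * 35 = 1*35 = 35
  bit 1 = 0: r = r^2 mod 47 = 35^2 = 3
  bit 2 = 0: r = r^2 mod 47 = 3^2 = 9
  bit 3 = 1: r = r^2 * 35 mod 47 = 9^2 * 35 = 34*35 = 15
  bit 4 = 1: r = r^2 * 35 mod 47 = 15^2 * 35 = 37*35 = 26
  -> B = 26
s = B^a = 26^17 mod 47  (bits of 17 = 10001)
  bit 0 = 1: r = r^2 * 26 mod 47 = 1^2 * 26 = 1*26 = 26
  bit 1 = 0: r = r^2 mod 47 = 26^2 = 18
  bit 2 = 0: r = r^2 mod 47 = 18^2 = 42
  bit 3 = 0: r = r^2 mod 47 = 42^2 = 25
  bit 4 = 1: r = r^2 * 26 mod 47 = 25^2 * 26 = 14*26 = 35
  -> s = B^a = 35

Answer: 40 26 35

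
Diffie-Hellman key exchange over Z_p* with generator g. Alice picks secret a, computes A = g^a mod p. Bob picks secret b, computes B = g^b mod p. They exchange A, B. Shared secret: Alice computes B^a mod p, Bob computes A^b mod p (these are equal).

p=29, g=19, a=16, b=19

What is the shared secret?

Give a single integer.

Answer: 23

Derivation:
A = 19^16 mod 29  (bits of 16 = 10000)
  bit 0 = 1: r = r^2 * 19 mod 29 = 1^2 * 19 = 1*19 = 19
  bit 1 = 0: r = r^2 mod 29 = 19^2 = 13
  bit 2 = 0: r = r^2 mod 29 = 13^2 = 24
  bit 3 = 0: r = r^2 mod 29 = 24^2 = 25
  bit 4 = 0: r = r^2 mod 29 = 25^2 = 16
  -> A = 16
B = 19^19 mod 29  (bits of 19 = 10011)
  bit 0 = 1: r = r^2 * 19 mod 29 = 1^2 * 19 = 1*19 = 19
  bit 1 = 0: r = r^2 mod 29 = 19^2 = 13
  bit 2 = 0: r = r^2 mod 29 = 13^2 = 24
  bit 3 = 1: r = r^2 * 19 mod 29 = 24^2 * 19 = 25*19 = 11
  bit 4 = 1: r = r^2 * 19 mod 29 = 11^2 * 19 = 5*19 = 8
  -> B = 8
s = B^a = 8^16 mod 29  (bits of 16 = 10000)
  bit 0 = 1: r = r^2 * 8 mod 29 = 1^2 * 8 = 1*8 = 8
  bit 1 = 0: r = r^2 mod 29 = 8^2 = 6
  bit 2 = 0: r = r^2 mod 29 = 6^2 = 7
  bit 3 = 0: r = r^2 mod 29 = 7^2 = 20
  bit 4 = 0: r = r^2 mod 29 = 20^2 = 23
  -> s = B^a = 23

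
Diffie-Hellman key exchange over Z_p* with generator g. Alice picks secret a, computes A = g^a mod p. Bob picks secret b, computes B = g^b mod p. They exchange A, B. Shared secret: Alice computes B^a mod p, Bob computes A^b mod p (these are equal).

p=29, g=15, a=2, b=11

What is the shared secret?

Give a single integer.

A = 15^2 mod 29  (bits of 2 = 10)
  bit 0 = 1: r = r^2 * 15 mod 29 = 1^2 * 15 = 1*15 = 15
  bit 1 = 0: r = r^2 mod 29 = 15^2 = 22
  -> A = 22
B = 15^11 mod 29  (bits of 11 = 1011)
  bit 0 = 1: r = r^2 * 15 mod 29 = 1^2 * 15 = 1*15 = 15
  bit 1 = 0: r = r^2 mod 29 = 15^2 = 22
  bit 2 = 1: r = r^2 * 15 mod 29 = 22^2 * 15 = 20*15 = 10
  bit 3 = 1: r = r^2 * 15 mod 29 = 10^2 * 15 = 13*15 = 21
  -> B = 21
s = B^a = 21^2 mod 29  (bits of 2 = 10)
  bit 0 = 1: r = r^2 * 21 mod 29 = 1^2 * 21 = 1*21 = 21
  bit 1 = 0: r = r^2 mod 29 = 21^2 = 6
  -> s = B^a = 6

Answer: 6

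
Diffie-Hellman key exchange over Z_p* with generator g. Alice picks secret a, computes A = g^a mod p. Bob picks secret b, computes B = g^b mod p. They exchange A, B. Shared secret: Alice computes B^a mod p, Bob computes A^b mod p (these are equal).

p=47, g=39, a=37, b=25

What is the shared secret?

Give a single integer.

Answer: 38

Derivation:
A = 39^37 mod 47  (bits of 37 = 100101)
  bit 0 = 1: r = r^2 * 39 mod 47 = 1^2 * 39 = 1*39 = 39
  bit 1 = 0: r = r^2 mod 47 = 39^2 = 17
  bit 2 = 0: r = r^2 mod 47 = 17^2 = 7
  bit 3 = 1: r = r^2 * 39 mod 47 = 7^2 * 39 = 2*39 = 31
  bit 4 = 0: r = r^2 mod 47 = 31^2 = 21
  bit 5 = 1: r = r^2 * 39 mod 47 = 21^2 * 39 = 18*39 = 44
  -> A = 44
B = 39^25 mod 47  (bits of 25 = 11001)
  bit 0 = 1: r = r^2 * 39 mod 47 = 1^2 * 39 = 1*39 = 39
  bit 1 = 1: r = r^2 * 39 mod 47 = 39^2 * 39 = 17*39 = 5
  bit 2 = 0: r = r^2 mod 47 = 5^2 = 25
  bit 3 = 0: r = r^2 mod 47 = 25^2 = 14
  bit 4 = 1: r = r^2 * 39 mod 47 = 14^2 * 39 = 8*39 = 30
  -> B = 30
s = B^a = 30^37 mod 47  (bits of 37 = 100101)
  bit 0 = 1: r = r^2 * 30 mod 47 = 1^2 * 30 = 1*30 = 30
  bit 1 = 0: r = r^2 mod 47 = 30^2 = 7
  bit 2 = 0: r = r^2 mod 47 = 7^2 = 2
  bit 3 = 1: r = r^2 * 30 mod 47 = 2^2 * 30 = 4*30 = 26
  bit 4 = 0: r = r^2 mod 47 = 26^2 = 18
  bit 5 = 1: r = r^2 * 30 mod 47 = 18^2 * 30 = 42*30 = 38
  -> s = B^a = 38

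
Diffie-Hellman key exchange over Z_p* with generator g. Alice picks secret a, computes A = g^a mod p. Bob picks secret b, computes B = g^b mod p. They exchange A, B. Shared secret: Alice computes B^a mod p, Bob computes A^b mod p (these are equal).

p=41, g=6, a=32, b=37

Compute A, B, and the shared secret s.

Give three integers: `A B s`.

Answer: 37 15 16

Derivation:
A = 6^32 mod 41  (bits of 32 = 100000)
  bit 0 = 1: r = r^2 * 6 mod 41 = 1^2 * 6 = 1*6 = 6
  bit 1 = 0: r = r^2 mod 41 = 6^2 = 36
  bit 2 = 0: r = r^2 mod 41 = 36^2 = 25
  bit 3 = 0: r = r^2 mod 41 = 25^2 = 10
  bit 4 = 0: r = r^2 mod 41 = 10^2 = 18
  bit 5 = 0: r = r^2 mod 41 = 18^2 = 37
  -> A = 37
B = 6^37 mod 41  (bits of 37 = 100101)
  bit 0 = 1: r = r^2 * 6 mod 41 = 1^2 * 6 = 1*6 = 6
  bit 1 = 0: r = r^2 mod 41 = 6^2 = 36
  bit 2 = 0: r = r^2 mod 41 = 36^2 = 25
  bit 3 = 1: r = r^2 * 6 mod 41 = 25^2 * 6 = 10*6 = 19
  bit 4 = 0: r = r^2 mod 41 = 19^2 = 33
  bit 5 = 1: r = r^2 * 6 mod 41 = 33^2 * 6 = 23*6 = 15
  -> B = 15
s = B^a = 15^32 mod 41  (bits of 32 = 100000)
  bit 0 = 1: r = r^2 * 15 mod 41 = 1^2 * 15 = 1*15 = 15
  bit 1 = 0: r = r^2 mod 41 = 15^2 = 20
  bit 2 = 0: r = r^2 mod 41 = 20^2 = 31
  bit 3 = 0: r = r^2 mod 41 = 31^2 = 18
  bit 4 = 0: r = r^2 mod 41 = 18^2 = 37
  bit 5 = 0: r = r^2 mod 41 = 37^2 = 16
  -> s = B^a = 16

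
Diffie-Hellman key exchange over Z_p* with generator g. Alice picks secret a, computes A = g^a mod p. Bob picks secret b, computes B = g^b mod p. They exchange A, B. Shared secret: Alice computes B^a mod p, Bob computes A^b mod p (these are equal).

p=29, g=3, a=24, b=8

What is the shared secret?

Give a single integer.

A = 3^24 mod 29  (bits of 24 = 11000)
  bit 0 = 1: r = r^2 * 3 mod 29 = 1^2 * 3 = 1*3 = 3
  bit 1 = 1: r = r^2 * 3 mod 29 = 3^2 * 3 = 9*3 = 27
  bit 2 = 0: r = r^2 mod 29 = 27^2 = 4
  bit 3 = 0: r = r^2 mod 29 = 4^2 = 16
  bit 4 = 0: r = r^2 mod 29 = 16^2 = 24
  -> A = 24
B = 3^8 mod 29  (bits of 8 = 1000)
  bit 0 = 1: r = r^2 * 3 mod 29 = 1^2 * 3 = 1*3 = 3
  bit 1 = 0: r = r^2 mod 29 = 3^2 = 9
  bit 2 = 0: r = r^2 mod 29 = 9^2 = 23
  bit 3 = 0: r = r^2 mod 29 = 23^2 = 7
  -> B = 7
s = B^a = 7^24 mod 29  (bits of 24 = 11000)
  bit 0 = 1: r = r^2 * 7 mod 29 = 1^2 * 7 = 1*7 = 7
  bit 1 = 1: r = r^2 * 7 mod 29 = 7^2 * 7 = 20*7 = 24
  bit 2 = 0: r = r^2 mod 29 = 24^2 = 25
  bit 3 = 0: r = r^2 mod 29 = 25^2 = 16
  bit 4 = 0: r = r^2 mod 29 = 16^2 = 24
  -> s = B^a = 24

Answer: 24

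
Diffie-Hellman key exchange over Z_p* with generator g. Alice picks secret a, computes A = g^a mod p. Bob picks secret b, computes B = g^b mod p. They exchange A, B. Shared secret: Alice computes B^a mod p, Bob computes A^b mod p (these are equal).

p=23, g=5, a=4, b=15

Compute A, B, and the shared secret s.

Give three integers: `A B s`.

Answer: 4 19 3

Derivation:
A = 5^4 mod 23  (bits of 4 = 100)
  bit 0 = 1: r = r^2 * 5 mod 23 = 1^2 * 5 = 1*5 = 5
  bit 1 = 0: r = r^2 mod 23 = 5^2 = 2
  bit 2 = 0: r = r^2 mod 23 = 2^2 = 4
  -> A = 4
B = 5^15 mod 23  (bits of 15 = 1111)
  bit 0 = 1: r = r^2 * 5 mod 23 = 1^2 * 5 = 1*5 = 5
  bit 1 = 1: r = r^2 * 5 mod 23 = 5^2 * 5 = 2*5 = 10
  bit 2 = 1: r = r^2 * 5 mod 23 = 10^2 * 5 = 8*5 = 17
  bit 3 = 1: r = r^2 * 5 mod 23 = 17^2 * 5 = 13*5 = 19
  -> B = 19
s = B^a = 19^4 mod 23  (bits of 4 = 100)
  bit 0 = 1: r = r^2 * 19 mod 23 = 1^2 * 19 = 1*19 = 19
  bit 1 = 0: r = r^2 mod 23 = 19^2 = 16
  bit 2 = 0: r = r^2 mod 23 = 16^2 = 3
  -> s = B^a = 3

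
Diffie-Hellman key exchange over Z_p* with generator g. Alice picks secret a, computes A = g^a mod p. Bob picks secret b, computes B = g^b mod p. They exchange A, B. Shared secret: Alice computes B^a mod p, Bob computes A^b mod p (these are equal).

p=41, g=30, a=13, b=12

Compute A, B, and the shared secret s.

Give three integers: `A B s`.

Answer: 34 23 31

Derivation:
A = 30^13 mod 41  (bits of 13 = 1101)
  bit 0 = 1: r = r^2 * 30 mod 41 = 1^2 * 30 = 1*30 = 30
  bit 1 = 1: r = r^2 * 30 mod 41 = 30^2 * 30 = 39*30 = 22
  bit 2 = 0: r = r^2 mod 41 = 22^2 = 33
  bit 3 = 1: r = r^2 * 30 mod 41 = 33^2 * 30 = 23*30 = 34
  -> A = 34
B = 30^12 mod 41  (bits of 12 = 1100)
  bit 0 = 1: r = r^2 * 30 mod 41 = 1^2 * 30 = 1*30 = 30
  bit 1 = 1: r = r^2 * 30 mod 41 = 30^2 * 30 = 39*30 = 22
  bit 2 = 0: r = r^2 mod 41 = 22^2 = 33
  bit 3 = 0: r = r^2 mod 41 = 33^2 = 23
  -> B = 23
s = B^a = 23^13 mod 41  (bits of 13 = 1101)
  bit 0 = 1: r = r^2 * 23 mod 41 = 1^2 * 23 = 1*23 = 23
  bit 1 = 1: r = r^2 * 23 mod 41 = 23^2 * 23 = 37*23 = 31
  bit 2 = 0: r = r^2 mod 41 = 31^2 = 18
  bit 3 = 1: r = r^2 * 23 mod 41 = 18^2 * 23 = 37*23 = 31
  -> s = B^a = 31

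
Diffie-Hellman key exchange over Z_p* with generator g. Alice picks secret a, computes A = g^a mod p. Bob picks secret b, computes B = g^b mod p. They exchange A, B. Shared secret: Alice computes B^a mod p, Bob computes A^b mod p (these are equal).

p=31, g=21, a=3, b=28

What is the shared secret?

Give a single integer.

Answer: 16

Derivation:
A = 21^3 mod 31  (bits of 3 = 11)
  bit 0 = 1: r = r^2 * 21 mod 31 = 1^2 * 21 = 1*21 = 21
  bit 1 = 1: r = r^2 * 21 mod 31 = 21^2 * 21 = 7*21 = 23
  -> A = 23
B = 21^28 mod 31  (bits of 28 = 11100)
  bit 0 = 1: r = r^2 * 21 mod 31 = 1^2 * 21 = 1*21 = 21
  bit 1 = 1: r = r^2 * 21 mod 31 = 21^2 * 21 = 7*21 = 23
  bit 2 = 1: r = r^2 * 21 mod 31 = 23^2 * 21 = 2*21 = 11
  bit 3 = 0: r = r^2 mod 31 = 11^2 = 28
  bit 4 = 0: r = r^2 mod 31 = 28^2 = 9
  -> B = 9
s = B^a = 9^3 mod 31  (bits of 3 = 11)
  bit 0 = 1: r = r^2 * 9 mod 31 = 1^2 * 9 = 1*9 = 9
  bit 1 = 1: r = r^2 * 9 mod 31 = 9^2 * 9 = 19*9 = 16
  -> s = B^a = 16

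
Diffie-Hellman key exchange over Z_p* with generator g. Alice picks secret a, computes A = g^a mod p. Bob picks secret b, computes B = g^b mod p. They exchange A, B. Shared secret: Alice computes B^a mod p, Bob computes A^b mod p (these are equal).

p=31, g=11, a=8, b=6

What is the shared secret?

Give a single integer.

A = 11^8 mod 31  (bits of 8 = 1000)
  bit 0 = 1: r = r^2 * 11 mod 31 = 1^2 * 11 = 1*11 = 11
  bit 1 = 0: r = r^2 mod 31 = 11^2 = 28
  bit 2 = 0: r = r^2 mod 31 = 28^2 = 9
  bit 3 = 0: r = r^2 mod 31 = 9^2 = 19
  -> A = 19
B = 11^6 mod 31  (bits of 6 = 110)
  bit 0 = 1: r = r^2 * 11 mod 31 = 1^2 * 11 = 1*11 = 11
  bit 1 = 1: r = r^2 * 11 mod 31 = 11^2 * 11 = 28*11 = 29
  bit 2 = 0: r = r^2 mod 31 = 29^2 = 4
  -> B = 4
s = B^a = 4^8 mod 31  (bits of 8 = 1000)
  bit 0 = 1: r = r^2 * 4 mod 31 = 1^2 * 4 = 1*4 = 4
  bit 1 = 0: r = r^2 mod 31 = 4^2 = 16
  bit 2 = 0: r = r^2 mod 31 = 16^2 = 8
  bit 3 = 0: r = r^2 mod 31 = 8^2 = 2
  -> s = B^a = 2

Answer: 2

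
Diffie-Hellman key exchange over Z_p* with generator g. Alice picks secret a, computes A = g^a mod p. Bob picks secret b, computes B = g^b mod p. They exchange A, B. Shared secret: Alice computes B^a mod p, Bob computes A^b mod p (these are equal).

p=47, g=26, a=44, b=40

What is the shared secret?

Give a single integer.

A = 26^44 mod 47  (bits of 44 = 101100)
  bit 0 = 1: r = r^2 * 26 mod 47 = 1^2 * 26 = 1*26 = 26
  bit 1 = 0: r = r^2 mod 47 = 26^2 = 18
  bit 2 = 1: r = r^2 * 26 mod 47 = 18^2 * 26 = 42*26 = 11
  bit 3 = 1: r = r^2 * 26 mod 47 = 11^2 * 26 = 27*26 = 44
  bit 4 = 0: r = r^2 mod 47 = 44^2 = 9
  bit 5 = 0: r = r^2 mod 47 = 9^2 = 34
  -> A = 34
B = 26^40 mod 47  (bits of 40 = 101000)
  bit 0 = 1: r = r^2 * 26 mod 47 = 1^2 * 26 = 1*26 = 26
  bit 1 = 0: r = r^2 mod 47 = 26^2 = 18
  bit 2 = 1: r = r^2 * 26 mod 47 = 18^2 * 26 = 42*26 = 11
  bit 3 = 0: r = r^2 mod 47 = 11^2 = 27
  bit 4 = 0: r = r^2 mod 47 = 27^2 = 24
  bit 5 = 0: r = r^2 mod 47 = 24^2 = 12
  -> B = 12
s = B^a = 12^44 mod 47  (bits of 44 = 101100)
  bit 0 = 1: r = r^2 * 12 mod 47 = 1^2 * 12 = 1*12 = 12
  bit 1 = 0: r = r^2 mod 47 = 12^2 = 3
  bit 2 = 1: r = r^2 * 12 mod 47 = 3^2 * 12 = 9*12 = 14
  bit 3 = 1: r = r^2 * 12 mod 47 = 14^2 * 12 = 8*12 = 2
  bit 4 = 0: r = r^2 mod 47 = 2^2 = 4
  bit 5 = 0: r = r^2 mod 47 = 4^2 = 16
  -> s = B^a = 16

Answer: 16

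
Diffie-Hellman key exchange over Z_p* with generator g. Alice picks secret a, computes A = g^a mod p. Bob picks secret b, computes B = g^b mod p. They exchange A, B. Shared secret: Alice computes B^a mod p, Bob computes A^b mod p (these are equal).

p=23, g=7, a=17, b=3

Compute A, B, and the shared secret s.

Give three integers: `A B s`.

Answer: 19 21 5

Derivation:
A = 7^17 mod 23  (bits of 17 = 10001)
  bit 0 = 1: r = r^2 * 7 mod 23 = 1^2 * 7 = 1*7 = 7
  bit 1 = 0: r = r^2 mod 23 = 7^2 = 3
  bit 2 = 0: r = r^2 mod 23 = 3^2 = 9
  bit 3 = 0: r = r^2 mod 23 = 9^2 = 12
  bit 4 = 1: r = r^2 * 7 mod 23 = 12^2 * 7 = 6*7 = 19
  -> A = 19
B = 7^3 mod 23  (bits of 3 = 11)
  bit 0 = 1: r = r^2 * 7 mod 23 = 1^2 * 7 = 1*7 = 7
  bit 1 = 1: r = r^2 * 7 mod 23 = 7^2 * 7 = 3*7 = 21
  -> B = 21
s = B^a = 21^17 mod 23  (bits of 17 = 10001)
  bit 0 = 1: r = r^2 * 21 mod 23 = 1^2 * 21 = 1*21 = 21
  bit 1 = 0: r = r^2 mod 23 = 21^2 = 4
  bit 2 = 0: r = r^2 mod 23 = 4^2 = 16
  bit 3 = 0: r = r^2 mod 23 = 16^2 = 3
  bit 4 = 1: r = r^2 * 21 mod 23 = 3^2 * 21 = 9*21 = 5
  -> s = B^a = 5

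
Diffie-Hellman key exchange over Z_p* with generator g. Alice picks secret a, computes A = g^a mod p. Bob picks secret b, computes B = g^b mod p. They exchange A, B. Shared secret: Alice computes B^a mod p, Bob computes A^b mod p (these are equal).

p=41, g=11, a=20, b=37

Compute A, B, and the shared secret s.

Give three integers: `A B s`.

Answer: 40 13 40

Derivation:
A = 11^20 mod 41  (bits of 20 = 10100)
  bit 0 = 1: r = r^2 * 11 mod 41 = 1^2 * 11 = 1*11 = 11
  bit 1 = 0: r = r^2 mod 41 = 11^2 = 39
  bit 2 = 1: r = r^2 * 11 mod 41 = 39^2 * 11 = 4*11 = 3
  bit 3 = 0: r = r^2 mod 41 = 3^2 = 9
  bit 4 = 0: r = r^2 mod 41 = 9^2 = 40
  -> A = 40
B = 11^37 mod 41  (bits of 37 = 100101)
  bit 0 = 1: r = r^2 * 11 mod 41 = 1^2 * 11 = 1*11 = 11
  bit 1 = 0: r = r^2 mod 41 = 11^2 = 39
  bit 2 = 0: r = r^2 mod 41 = 39^2 = 4
  bit 3 = 1: r = r^2 * 11 mod 41 = 4^2 * 11 = 16*11 = 12
  bit 4 = 0: r = r^2 mod 41 = 12^2 = 21
  bit 5 = 1: r = r^2 * 11 mod 41 = 21^2 * 11 = 31*11 = 13
  -> B = 13
s = B^a = 13^20 mod 41  (bits of 20 = 10100)
  bit 0 = 1: r = r^2 * 13 mod 41 = 1^2 * 13 = 1*13 = 13
  bit 1 = 0: r = r^2 mod 41 = 13^2 = 5
  bit 2 = 1: r = r^2 * 13 mod 41 = 5^2 * 13 = 25*13 = 38
  bit 3 = 0: r = r^2 mod 41 = 38^2 = 9
  bit 4 = 0: r = r^2 mod 41 = 9^2 = 40
  -> s = B^a = 40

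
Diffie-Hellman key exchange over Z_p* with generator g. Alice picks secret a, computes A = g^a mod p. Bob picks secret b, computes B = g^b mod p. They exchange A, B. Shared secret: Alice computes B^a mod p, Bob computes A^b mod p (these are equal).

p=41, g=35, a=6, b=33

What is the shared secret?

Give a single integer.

A = 35^6 mod 41  (bits of 6 = 110)
  bit 0 = 1: r = r^2 * 35 mod 41 = 1^2 * 35 = 1*35 = 35
  bit 1 = 1: r = r^2 * 35 mod 41 = 35^2 * 35 = 36*35 = 30
  bit 2 = 0: r = r^2 mod 41 = 30^2 = 39
  -> A = 39
B = 35^33 mod 41  (bits of 33 = 100001)
  bit 0 = 1: r = r^2 * 35 mod 41 = 1^2 * 35 = 1*35 = 35
  bit 1 = 0: r = r^2 mod 41 = 35^2 = 36
  bit 2 = 0: r = r^2 mod 41 = 36^2 = 25
  bit 3 = 0: r = r^2 mod 41 = 25^2 = 10
  bit 4 = 0: r = r^2 mod 41 = 10^2 = 18
  bit 5 = 1: r = r^2 * 35 mod 41 = 18^2 * 35 = 37*35 = 24
  -> B = 24
s = B^a = 24^6 mod 41  (bits of 6 = 110)
  bit 0 = 1: r = r^2 * 24 mod 41 = 1^2 * 24 = 1*24 = 24
  bit 1 = 1: r = r^2 * 24 mod 41 = 24^2 * 24 = 2*24 = 7
  bit 2 = 0: r = r^2 mod 41 = 7^2 = 8
  -> s = B^a = 8

Answer: 8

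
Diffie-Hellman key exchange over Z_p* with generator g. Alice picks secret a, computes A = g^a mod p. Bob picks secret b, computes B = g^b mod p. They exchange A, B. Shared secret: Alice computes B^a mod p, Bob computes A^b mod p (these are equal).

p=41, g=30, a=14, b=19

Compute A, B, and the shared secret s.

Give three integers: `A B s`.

Answer: 36 15 8

Derivation:
A = 30^14 mod 41  (bits of 14 = 1110)
  bit 0 = 1: r = r^2 * 30 mod 41 = 1^2 * 30 = 1*30 = 30
  bit 1 = 1: r = r^2 * 30 mod 41 = 30^2 * 30 = 39*30 = 22
  bit 2 = 1: r = r^2 * 30 mod 41 = 22^2 * 30 = 33*30 = 6
  bit 3 = 0: r = r^2 mod 41 = 6^2 = 36
  -> A = 36
B = 30^19 mod 41  (bits of 19 = 10011)
  bit 0 = 1: r = r^2 * 30 mod 41 = 1^2 * 30 = 1*30 = 30
  bit 1 = 0: r = r^2 mod 41 = 30^2 = 39
  bit 2 = 0: r = r^2 mod 41 = 39^2 = 4
  bit 3 = 1: r = r^2 * 30 mod 41 = 4^2 * 30 = 16*30 = 29
  bit 4 = 1: r = r^2 * 30 mod 41 = 29^2 * 30 = 21*30 = 15
  -> B = 15
s = B^a = 15^14 mod 41  (bits of 14 = 1110)
  bit 0 = 1: r = r^2 * 15 mod 41 = 1^2 * 15 = 1*15 = 15
  bit 1 = 1: r = r^2 * 15 mod 41 = 15^2 * 15 = 20*15 = 13
  bit 2 = 1: r = r^2 * 15 mod 41 = 13^2 * 15 = 5*15 = 34
  bit 3 = 0: r = r^2 mod 41 = 34^2 = 8
  -> s = B^a = 8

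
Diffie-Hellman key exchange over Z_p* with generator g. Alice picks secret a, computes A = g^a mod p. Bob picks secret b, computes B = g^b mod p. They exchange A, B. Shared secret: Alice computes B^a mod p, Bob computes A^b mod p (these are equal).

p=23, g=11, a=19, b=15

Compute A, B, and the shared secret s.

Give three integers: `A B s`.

Answer: 15 10 21

Derivation:
A = 11^19 mod 23  (bits of 19 = 10011)
  bit 0 = 1: r = r^2 * 11 mod 23 = 1^2 * 11 = 1*11 = 11
  bit 1 = 0: r = r^2 mod 23 = 11^2 = 6
  bit 2 = 0: r = r^2 mod 23 = 6^2 = 13
  bit 3 = 1: r = r^2 * 11 mod 23 = 13^2 * 11 = 8*11 = 19
  bit 4 = 1: r = r^2 * 11 mod 23 = 19^2 * 11 = 16*11 = 15
  -> A = 15
B = 11^15 mod 23  (bits of 15 = 1111)
  bit 0 = 1: r = r^2 * 11 mod 23 = 1^2 * 11 = 1*11 = 11
  bit 1 = 1: r = r^2 * 11 mod 23 = 11^2 * 11 = 6*11 = 20
  bit 2 = 1: r = r^2 * 11 mod 23 = 20^2 * 11 = 9*11 = 7
  bit 3 = 1: r = r^2 * 11 mod 23 = 7^2 * 11 = 3*11 = 10
  -> B = 10
s = B^a = 10^19 mod 23  (bits of 19 = 10011)
  bit 0 = 1: r = r^2 * 10 mod 23 = 1^2 * 10 = 1*10 = 10
  bit 1 = 0: r = r^2 mod 23 = 10^2 = 8
  bit 2 = 0: r = r^2 mod 23 = 8^2 = 18
  bit 3 = 1: r = r^2 * 10 mod 23 = 18^2 * 10 = 2*10 = 20
  bit 4 = 1: r = r^2 * 10 mod 23 = 20^2 * 10 = 9*10 = 21
  -> s = B^a = 21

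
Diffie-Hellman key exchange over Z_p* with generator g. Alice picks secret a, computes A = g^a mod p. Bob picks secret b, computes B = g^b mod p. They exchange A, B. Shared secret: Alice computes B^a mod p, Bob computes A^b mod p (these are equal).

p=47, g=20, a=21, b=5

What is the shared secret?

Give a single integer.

Answer: 15

Derivation:
A = 20^21 mod 47  (bits of 21 = 10101)
  bit 0 = 1: r = r^2 * 20 mod 47 = 1^2 * 20 = 1*20 = 20
  bit 1 = 0: r = r^2 mod 47 = 20^2 = 24
  bit 2 = 1: r = r^2 * 20 mod 47 = 24^2 * 20 = 12*20 = 5
  bit 3 = 0: r = r^2 mod 47 = 5^2 = 25
  bit 4 = 1: r = r^2 * 20 mod 47 = 25^2 * 20 = 14*20 = 45
  -> A = 45
B = 20^5 mod 47  (bits of 5 = 101)
  bit 0 = 1: r = r^2 * 20 mod 47 = 1^2 * 20 = 1*20 = 20
  bit 1 = 0: r = r^2 mod 47 = 20^2 = 24
  bit 2 = 1: r = r^2 * 20 mod 47 = 24^2 * 20 = 12*20 = 5
  -> B = 5
s = B^a = 5^21 mod 47  (bits of 21 = 10101)
  bit 0 = 1: r = r^2 * 5 mod 47 = 1^2 * 5 = 1*5 = 5
  bit 1 = 0: r = r^2 mod 47 = 5^2 = 25
  bit 2 = 1: r = r^2 * 5 mod 47 = 25^2 * 5 = 14*5 = 23
  bit 3 = 0: r = r^2 mod 47 = 23^2 = 12
  bit 4 = 1: r = r^2 * 5 mod 47 = 12^2 * 5 = 3*5 = 15
  -> s = B^a = 15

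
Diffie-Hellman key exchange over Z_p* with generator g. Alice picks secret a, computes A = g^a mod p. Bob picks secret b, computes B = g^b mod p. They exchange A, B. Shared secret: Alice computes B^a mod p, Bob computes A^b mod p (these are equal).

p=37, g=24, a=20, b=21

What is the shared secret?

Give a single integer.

Answer: 26

Derivation:
A = 24^20 mod 37  (bits of 20 = 10100)
  bit 0 = 1: r = r^2 * 24 mod 37 = 1^2 * 24 = 1*24 = 24
  bit 1 = 0: r = r^2 mod 37 = 24^2 = 21
  bit 2 = 1: r = r^2 * 24 mod 37 = 21^2 * 24 = 34*24 = 2
  bit 3 = 0: r = r^2 mod 37 = 2^2 = 4
  bit 4 = 0: r = r^2 mod 37 = 4^2 = 16
  -> A = 16
B = 24^21 mod 37  (bits of 21 = 10101)
  bit 0 = 1: r = r^2 * 24 mod 37 = 1^2 * 24 = 1*24 = 24
  bit 1 = 0: r = r^2 mod 37 = 24^2 = 21
  bit 2 = 1: r = r^2 * 24 mod 37 = 21^2 * 24 = 34*24 = 2
  bit 3 = 0: r = r^2 mod 37 = 2^2 = 4
  bit 4 = 1: r = r^2 * 24 mod 37 = 4^2 * 24 = 16*24 = 14
  -> B = 14
s = B^a = 14^20 mod 37  (bits of 20 = 10100)
  bit 0 = 1: r = r^2 * 14 mod 37 = 1^2 * 14 = 1*14 = 14
  bit 1 = 0: r = r^2 mod 37 = 14^2 = 11
  bit 2 = 1: r = r^2 * 14 mod 37 = 11^2 * 14 = 10*14 = 29
  bit 3 = 0: r = r^2 mod 37 = 29^2 = 27
  bit 4 = 0: r = r^2 mod 37 = 27^2 = 26
  -> s = B^a = 26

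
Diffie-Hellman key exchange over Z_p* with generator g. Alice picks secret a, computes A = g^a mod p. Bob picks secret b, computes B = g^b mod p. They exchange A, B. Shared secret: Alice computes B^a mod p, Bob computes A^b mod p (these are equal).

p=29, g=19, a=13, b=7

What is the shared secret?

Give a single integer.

Answer: 12

Derivation:
A = 19^13 mod 29  (bits of 13 = 1101)
  bit 0 = 1: r = r^2 * 19 mod 29 = 1^2 * 19 = 1*19 = 19
  bit 1 = 1: r = r^2 * 19 mod 29 = 19^2 * 19 = 13*19 = 15
  bit 2 = 0: r = r^2 mod 29 = 15^2 = 22
  bit 3 = 1: r = r^2 * 19 mod 29 = 22^2 * 19 = 20*19 = 3
  -> A = 3
B = 19^7 mod 29  (bits of 7 = 111)
  bit 0 = 1: r = r^2 * 19 mod 29 = 1^2 * 19 = 1*19 = 19
  bit 1 = 1: r = r^2 * 19 mod 29 = 19^2 * 19 = 13*19 = 15
  bit 2 = 1: r = r^2 * 19 mod 29 = 15^2 * 19 = 22*19 = 12
  -> B = 12
s = B^a = 12^13 mod 29  (bits of 13 = 1101)
  bit 0 = 1: r = r^2 * 12 mod 29 = 1^2 * 12 = 1*12 = 12
  bit 1 = 1: r = r^2 * 12 mod 29 = 12^2 * 12 = 28*12 = 17
  bit 2 = 0: r = r^2 mod 29 = 17^2 = 28
  bit 3 = 1: r = r^2 * 12 mod 29 = 28^2 * 12 = 1*12 = 12
  -> s = B^a = 12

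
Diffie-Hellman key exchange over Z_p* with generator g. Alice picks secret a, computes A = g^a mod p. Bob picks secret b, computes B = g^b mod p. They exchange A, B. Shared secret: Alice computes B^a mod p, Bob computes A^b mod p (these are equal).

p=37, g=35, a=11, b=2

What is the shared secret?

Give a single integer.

A = 35^11 mod 37  (bits of 11 = 1011)
  bit 0 = 1: r = r^2 * 35 mod 37 = 1^2 * 35 = 1*35 = 35
  bit 1 = 0: r = r^2 mod 37 = 35^2 = 4
  bit 2 = 1: r = r^2 * 35 mod 37 = 4^2 * 35 = 16*35 = 5
  bit 3 = 1: r = r^2 * 35 mod 37 = 5^2 * 35 = 25*35 = 24
  -> A = 24
B = 35^2 mod 37  (bits of 2 = 10)
  bit 0 = 1: r = r^2 * 35 mod 37 = 1^2 * 35 = 1*35 = 35
  bit 1 = 0: r = r^2 mod 37 = 35^2 = 4
  -> B = 4
s = B^a = 4^11 mod 37  (bits of 11 = 1011)
  bit 0 = 1: r = r^2 * 4 mod 37 = 1^2 * 4 = 1*4 = 4
  bit 1 = 0: r = r^2 mod 37 = 4^2 = 16
  bit 2 = 1: r = r^2 * 4 mod 37 = 16^2 * 4 = 34*4 = 25
  bit 3 = 1: r = r^2 * 4 mod 37 = 25^2 * 4 = 33*4 = 21
  -> s = B^a = 21

Answer: 21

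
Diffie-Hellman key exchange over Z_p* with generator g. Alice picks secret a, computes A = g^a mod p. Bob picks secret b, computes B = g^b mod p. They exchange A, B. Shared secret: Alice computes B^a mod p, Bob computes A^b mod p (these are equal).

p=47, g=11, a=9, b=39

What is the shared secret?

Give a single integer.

Answer: 10

Derivation:
A = 11^9 mod 47  (bits of 9 = 1001)
  bit 0 = 1: r = r^2 * 11 mod 47 = 1^2 * 11 = 1*11 = 11
  bit 1 = 0: r = r^2 mod 47 = 11^2 = 27
  bit 2 = 0: r = r^2 mod 47 = 27^2 = 24
  bit 3 = 1: r = r^2 * 11 mod 47 = 24^2 * 11 = 12*11 = 38
  -> A = 38
B = 11^39 mod 47  (bits of 39 = 100111)
  bit 0 = 1: r = r^2 * 11 mod 47 = 1^2 * 11 = 1*11 = 11
  bit 1 = 0: r = r^2 mod 47 = 11^2 = 27
  bit 2 = 0: r = r^2 mod 47 = 27^2 = 24
  bit 3 = 1: r = r^2 * 11 mod 47 = 24^2 * 11 = 12*11 = 38
  bit 4 = 1: r = r^2 * 11 mod 47 = 38^2 * 11 = 34*11 = 45
  bit 5 = 1: r = r^2 * 11 mod 47 = 45^2 * 11 = 4*11 = 44
  -> B = 44
s = B^a = 44^9 mod 47  (bits of 9 = 1001)
  bit 0 = 1: r = r^2 * 44 mod 47 = 1^2 * 44 = 1*44 = 44
  bit 1 = 0: r = r^2 mod 47 = 44^2 = 9
  bit 2 = 0: r = r^2 mod 47 = 9^2 = 34
  bit 3 = 1: r = r^2 * 44 mod 47 = 34^2 * 44 = 28*44 = 10
  -> s = B^a = 10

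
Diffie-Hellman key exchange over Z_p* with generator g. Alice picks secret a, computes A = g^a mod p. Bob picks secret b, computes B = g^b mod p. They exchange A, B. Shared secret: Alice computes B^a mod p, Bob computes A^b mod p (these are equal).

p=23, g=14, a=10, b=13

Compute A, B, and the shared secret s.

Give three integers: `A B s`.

Answer: 18 11 2

Derivation:
A = 14^10 mod 23  (bits of 10 = 1010)
  bit 0 = 1: r = r^2 * 14 mod 23 = 1^2 * 14 = 1*14 = 14
  bit 1 = 0: r = r^2 mod 23 = 14^2 = 12
  bit 2 = 1: r = r^2 * 14 mod 23 = 12^2 * 14 = 6*14 = 15
  bit 3 = 0: r = r^2 mod 23 = 15^2 = 18
  -> A = 18
B = 14^13 mod 23  (bits of 13 = 1101)
  bit 0 = 1: r = r^2 * 14 mod 23 = 1^2 * 14 = 1*14 = 14
  bit 1 = 1: r = r^2 * 14 mod 23 = 14^2 * 14 = 12*14 = 7
  bit 2 = 0: r = r^2 mod 23 = 7^2 = 3
  bit 3 = 1: r = r^2 * 14 mod 23 = 3^2 * 14 = 9*14 = 11
  -> B = 11
s = B^a = 11^10 mod 23  (bits of 10 = 1010)
  bit 0 = 1: r = r^2 * 11 mod 23 = 1^2 * 11 = 1*11 = 11
  bit 1 = 0: r = r^2 mod 23 = 11^2 = 6
  bit 2 = 1: r = r^2 * 11 mod 23 = 6^2 * 11 = 13*11 = 5
  bit 3 = 0: r = r^2 mod 23 = 5^2 = 2
  -> s = B^a = 2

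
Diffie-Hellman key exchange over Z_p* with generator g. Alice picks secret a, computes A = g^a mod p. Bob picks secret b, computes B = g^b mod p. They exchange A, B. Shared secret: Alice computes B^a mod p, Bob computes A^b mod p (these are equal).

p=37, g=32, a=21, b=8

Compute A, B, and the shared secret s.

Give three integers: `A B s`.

Answer: 14 16 26

Derivation:
A = 32^21 mod 37  (bits of 21 = 10101)
  bit 0 = 1: r = r^2 * 32 mod 37 = 1^2 * 32 = 1*32 = 32
  bit 1 = 0: r = r^2 mod 37 = 32^2 = 25
  bit 2 = 1: r = r^2 * 32 mod 37 = 25^2 * 32 = 33*32 = 20
  bit 3 = 0: r = r^2 mod 37 = 20^2 = 30
  bit 4 = 1: r = r^2 * 32 mod 37 = 30^2 * 32 = 12*32 = 14
  -> A = 14
B = 32^8 mod 37  (bits of 8 = 1000)
  bit 0 = 1: r = r^2 * 32 mod 37 = 1^2 * 32 = 1*32 = 32
  bit 1 = 0: r = r^2 mod 37 = 32^2 = 25
  bit 2 = 0: r = r^2 mod 37 = 25^2 = 33
  bit 3 = 0: r = r^2 mod 37 = 33^2 = 16
  -> B = 16
s = B^a = 16^21 mod 37  (bits of 21 = 10101)
  bit 0 = 1: r = r^2 * 16 mod 37 = 1^2 * 16 = 1*16 = 16
  bit 1 = 0: r = r^2 mod 37 = 16^2 = 34
  bit 2 = 1: r = r^2 * 16 mod 37 = 34^2 * 16 = 9*16 = 33
  bit 3 = 0: r = r^2 mod 37 = 33^2 = 16
  bit 4 = 1: r = r^2 * 16 mod 37 = 16^2 * 16 = 34*16 = 26
  -> s = B^a = 26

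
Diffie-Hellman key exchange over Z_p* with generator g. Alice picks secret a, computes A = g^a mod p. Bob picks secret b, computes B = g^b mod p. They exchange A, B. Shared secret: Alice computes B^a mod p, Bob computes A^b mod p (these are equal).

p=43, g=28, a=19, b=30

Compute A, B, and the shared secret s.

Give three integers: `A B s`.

Answer: 30 16 21

Derivation:
A = 28^19 mod 43  (bits of 19 = 10011)
  bit 0 = 1: r = r^2 * 28 mod 43 = 1^2 * 28 = 1*28 = 28
  bit 1 = 0: r = r^2 mod 43 = 28^2 = 10
  bit 2 = 0: r = r^2 mod 43 = 10^2 = 14
  bit 3 = 1: r = r^2 * 28 mod 43 = 14^2 * 28 = 24*28 = 27
  bit 4 = 1: r = r^2 * 28 mod 43 = 27^2 * 28 = 41*28 = 30
  -> A = 30
B = 28^30 mod 43  (bits of 30 = 11110)
  bit 0 = 1: r = r^2 * 28 mod 43 = 1^2 * 28 = 1*28 = 28
  bit 1 = 1: r = r^2 * 28 mod 43 = 28^2 * 28 = 10*28 = 22
  bit 2 = 1: r = r^2 * 28 mod 43 = 22^2 * 28 = 11*28 = 7
  bit 3 = 1: r = r^2 * 28 mod 43 = 7^2 * 28 = 6*28 = 39
  bit 4 = 0: r = r^2 mod 43 = 39^2 = 16
  -> B = 16
s = B^a = 16^19 mod 43  (bits of 19 = 10011)
  bit 0 = 1: r = r^2 * 16 mod 43 = 1^2 * 16 = 1*16 = 16
  bit 1 = 0: r = r^2 mod 43 = 16^2 = 41
  bit 2 = 0: r = r^2 mod 43 = 41^2 = 4
  bit 3 = 1: r = r^2 * 16 mod 43 = 4^2 * 16 = 16*16 = 41
  bit 4 = 1: r = r^2 * 16 mod 43 = 41^2 * 16 = 4*16 = 21
  -> s = B^a = 21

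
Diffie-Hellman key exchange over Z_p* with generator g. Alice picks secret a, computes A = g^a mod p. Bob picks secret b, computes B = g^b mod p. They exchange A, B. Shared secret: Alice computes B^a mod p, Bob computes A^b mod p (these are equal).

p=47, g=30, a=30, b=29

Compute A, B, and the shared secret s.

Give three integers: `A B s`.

A = 30^30 mod 47  (bits of 30 = 11110)
  bit 0 = 1: r = r^2 * 30 mod 47 = 1^2 * 30 = 1*30 = 30
  bit 1 = 1: r = r^2 * 30 mod 47 = 30^2 * 30 = 7*30 = 22
  bit 2 = 1: r = r^2 * 30 mod 47 = 22^2 * 30 = 14*30 = 44
  bit 3 = 1: r = r^2 * 30 mod 47 = 44^2 * 30 = 9*30 = 35
  bit 4 = 0: r = r^2 mod 47 = 35^2 = 3
  -> A = 3
B = 30^29 mod 47  (bits of 29 = 11101)
  bit 0 = 1: r = r^2 * 30 mod 47 = 1^2 * 30 = 1*30 = 30
  bit 1 = 1: r = r^2 * 30 mod 47 = 30^2 * 30 = 7*30 = 22
  bit 2 = 1: r = r^2 * 30 mod 47 = 22^2 * 30 = 14*30 = 44
  bit 3 = 0: r = r^2 mod 47 = 44^2 = 9
  bit 4 = 1: r = r^2 * 30 mod 47 = 9^2 * 30 = 34*30 = 33
  -> B = 33
s = B^a = 33^30 mod 47  (bits of 30 = 11110)
  bit 0 = 1: r = r^2 * 33 mod 47 = 1^2 * 33 = 1*33 = 33
  bit 1 = 1: r = r^2 * 33 mod 47 = 33^2 * 33 = 8*33 = 29
  bit 2 = 1: r = r^2 * 33 mod 47 = 29^2 * 33 = 42*33 = 23
  bit 3 = 1: r = r^2 * 33 mod 47 = 23^2 * 33 = 12*33 = 20
  bit 4 = 0: r = r^2 mod 47 = 20^2 = 24
  -> s = B^a = 24

Answer: 3 33 24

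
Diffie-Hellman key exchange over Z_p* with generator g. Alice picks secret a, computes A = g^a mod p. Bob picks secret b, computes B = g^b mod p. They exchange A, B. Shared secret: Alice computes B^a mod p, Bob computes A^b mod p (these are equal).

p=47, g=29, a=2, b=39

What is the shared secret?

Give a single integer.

Answer: 17

Derivation:
A = 29^2 mod 47  (bits of 2 = 10)
  bit 0 = 1: r = r^2 * 29 mod 47 = 1^2 * 29 = 1*29 = 29
  bit 1 = 0: r = r^2 mod 47 = 29^2 = 42
  -> A = 42
B = 29^39 mod 47  (bits of 39 = 100111)
  bit 0 = 1: r = r^2 * 29 mod 47 = 1^2 * 29 = 1*29 = 29
  bit 1 = 0: r = r^2 mod 47 = 29^2 = 42
  bit 2 = 0: r = r^2 mod 47 = 42^2 = 25
  bit 3 = 1: r = r^2 * 29 mod 47 = 25^2 * 29 = 14*29 = 30
  bit 4 = 1: r = r^2 * 29 mod 47 = 30^2 * 29 = 7*29 = 15
  bit 5 = 1: r = r^2 * 29 mod 47 = 15^2 * 29 = 37*29 = 39
  -> B = 39
s = B^a = 39^2 mod 47  (bits of 2 = 10)
  bit 0 = 1: r = r^2 * 39 mod 47 = 1^2 * 39 = 1*39 = 39
  bit 1 = 0: r = r^2 mod 47 = 39^2 = 17
  -> s = B^a = 17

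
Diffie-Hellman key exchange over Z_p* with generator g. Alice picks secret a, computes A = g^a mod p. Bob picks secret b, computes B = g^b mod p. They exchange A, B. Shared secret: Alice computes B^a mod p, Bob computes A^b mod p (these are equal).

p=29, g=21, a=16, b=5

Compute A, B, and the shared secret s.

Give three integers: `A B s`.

Answer: 23 2 25

Derivation:
A = 21^16 mod 29  (bits of 16 = 10000)
  bit 0 = 1: r = r^2 * 21 mod 29 = 1^2 * 21 = 1*21 = 21
  bit 1 = 0: r = r^2 mod 29 = 21^2 = 6
  bit 2 = 0: r = r^2 mod 29 = 6^2 = 7
  bit 3 = 0: r = r^2 mod 29 = 7^2 = 20
  bit 4 = 0: r = r^2 mod 29 = 20^2 = 23
  -> A = 23
B = 21^5 mod 29  (bits of 5 = 101)
  bit 0 = 1: r = r^2 * 21 mod 29 = 1^2 * 21 = 1*21 = 21
  bit 1 = 0: r = r^2 mod 29 = 21^2 = 6
  bit 2 = 1: r = r^2 * 21 mod 29 = 6^2 * 21 = 7*21 = 2
  -> B = 2
s = B^a = 2^16 mod 29  (bits of 16 = 10000)
  bit 0 = 1: r = r^2 * 2 mod 29 = 1^2 * 2 = 1*2 = 2
  bit 1 = 0: r = r^2 mod 29 = 2^2 = 4
  bit 2 = 0: r = r^2 mod 29 = 4^2 = 16
  bit 3 = 0: r = r^2 mod 29 = 16^2 = 24
  bit 4 = 0: r = r^2 mod 29 = 24^2 = 25
  -> s = B^a = 25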